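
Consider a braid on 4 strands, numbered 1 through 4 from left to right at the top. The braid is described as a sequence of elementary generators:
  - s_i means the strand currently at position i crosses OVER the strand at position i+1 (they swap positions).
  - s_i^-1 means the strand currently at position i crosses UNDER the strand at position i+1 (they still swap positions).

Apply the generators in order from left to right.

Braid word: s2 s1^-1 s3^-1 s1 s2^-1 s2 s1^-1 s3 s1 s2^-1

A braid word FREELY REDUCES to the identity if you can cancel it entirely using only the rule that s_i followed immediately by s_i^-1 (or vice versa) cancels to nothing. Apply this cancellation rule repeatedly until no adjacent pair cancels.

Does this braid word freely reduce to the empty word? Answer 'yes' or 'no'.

Answer: yes

Derivation:
Gen 1 (s2): push. Stack: [s2]
Gen 2 (s1^-1): push. Stack: [s2 s1^-1]
Gen 3 (s3^-1): push. Stack: [s2 s1^-1 s3^-1]
Gen 4 (s1): push. Stack: [s2 s1^-1 s3^-1 s1]
Gen 5 (s2^-1): push. Stack: [s2 s1^-1 s3^-1 s1 s2^-1]
Gen 6 (s2): cancels prior s2^-1. Stack: [s2 s1^-1 s3^-1 s1]
Gen 7 (s1^-1): cancels prior s1. Stack: [s2 s1^-1 s3^-1]
Gen 8 (s3): cancels prior s3^-1. Stack: [s2 s1^-1]
Gen 9 (s1): cancels prior s1^-1. Stack: [s2]
Gen 10 (s2^-1): cancels prior s2. Stack: []
Reduced word: (empty)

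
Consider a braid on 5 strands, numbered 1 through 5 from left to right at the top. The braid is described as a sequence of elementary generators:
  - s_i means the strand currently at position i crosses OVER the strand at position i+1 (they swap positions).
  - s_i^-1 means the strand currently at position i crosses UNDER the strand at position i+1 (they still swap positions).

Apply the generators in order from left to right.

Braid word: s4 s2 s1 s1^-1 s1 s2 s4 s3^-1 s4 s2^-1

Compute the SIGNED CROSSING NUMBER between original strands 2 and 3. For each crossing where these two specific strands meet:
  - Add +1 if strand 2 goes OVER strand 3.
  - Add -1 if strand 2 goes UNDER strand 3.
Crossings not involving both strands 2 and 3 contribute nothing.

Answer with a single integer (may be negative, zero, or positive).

Answer: 1

Derivation:
Gen 1: crossing 4x5. Both 2&3? no. Sum: 0
Gen 2: 2 over 3. Both 2&3? yes. Contrib: +1. Sum: 1
Gen 3: crossing 1x3. Both 2&3? no. Sum: 1
Gen 4: crossing 3x1. Both 2&3? no. Sum: 1
Gen 5: crossing 1x3. Both 2&3? no. Sum: 1
Gen 6: crossing 1x2. Both 2&3? no. Sum: 1
Gen 7: crossing 5x4. Both 2&3? no. Sum: 1
Gen 8: crossing 1x4. Both 2&3? no. Sum: 1
Gen 9: crossing 1x5. Both 2&3? no. Sum: 1
Gen 10: crossing 2x4. Both 2&3? no. Sum: 1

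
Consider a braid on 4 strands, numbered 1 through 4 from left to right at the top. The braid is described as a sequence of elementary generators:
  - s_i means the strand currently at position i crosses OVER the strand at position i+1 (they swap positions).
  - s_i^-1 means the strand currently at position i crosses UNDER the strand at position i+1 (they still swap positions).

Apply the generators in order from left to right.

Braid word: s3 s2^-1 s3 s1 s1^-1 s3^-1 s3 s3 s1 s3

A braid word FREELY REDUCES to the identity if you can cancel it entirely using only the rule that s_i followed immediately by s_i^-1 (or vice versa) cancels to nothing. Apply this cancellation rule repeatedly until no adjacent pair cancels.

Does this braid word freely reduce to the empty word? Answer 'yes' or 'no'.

Gen 1 (s3): push. Stack: [s3]
Gen 2 (s2^-1): push. Stack: [s3 s2^-1]
Gen 3 (s3): push. Stack: [s3 s2^-1 s3]
Gen 4 (s1): push. Stack: [s3 s2^-1 s3 s1]
Gen 5 (s1^-1): cancels prior s1. Stack: [s3 s2^-1 s3]
Gen 6 (s3^-1): cancels prior s3. Stack: [s3 s2^-1]
Gen 7 (s3): push. Stack: [s3 s2^-1 s3]
Gen 8 (s3): push. Stack: [s3 s2^-1 s3 s3]
Gen 9 (s1): push. Stack: [s3 s2^-1 s3 s3 s1]
Gen 10 (s3): push. Stack: [s3 s2^-1 s3 s3 s1 s3]
Reduced word: s3 s2^-1 s3 s3 s1 s3

Answer: no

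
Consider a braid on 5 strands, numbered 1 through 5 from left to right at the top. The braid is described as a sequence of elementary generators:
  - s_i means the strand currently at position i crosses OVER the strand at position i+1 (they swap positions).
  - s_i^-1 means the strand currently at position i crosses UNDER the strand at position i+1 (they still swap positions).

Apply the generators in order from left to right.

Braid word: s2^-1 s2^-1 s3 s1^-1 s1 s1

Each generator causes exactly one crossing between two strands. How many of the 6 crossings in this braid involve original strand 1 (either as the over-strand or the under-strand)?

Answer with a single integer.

Answer: 3

Derivation:
Gen 1: crossing 2x3. Involves strand 1? no. Count so far: 0
Gen 2: crossing 3x2. Involves strand 1? no. Count so far: 0
Gen 3: crossing 3x4. Involves strand 1? no. Count so far: 0
Gen 4: crossing 1x2. Involves strand 1? yes. Count so far: 1
Gen 5: crossing 2x1. Involves strand 1? yes. Count so far: 2
Gen 6: crossing 1x2. Involves strand 1? yes. Count so far: 3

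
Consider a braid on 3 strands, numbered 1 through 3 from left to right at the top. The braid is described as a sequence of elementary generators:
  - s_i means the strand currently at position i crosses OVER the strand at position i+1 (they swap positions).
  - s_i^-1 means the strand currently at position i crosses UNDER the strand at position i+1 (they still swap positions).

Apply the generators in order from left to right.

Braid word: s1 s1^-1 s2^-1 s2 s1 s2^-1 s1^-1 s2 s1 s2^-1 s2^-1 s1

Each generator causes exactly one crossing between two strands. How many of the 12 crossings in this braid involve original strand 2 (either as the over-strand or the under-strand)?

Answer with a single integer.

Answer: 9

Derivation:
Gen 1: crossing 1x2. Involves strand 2? yes. Count so far: 1
Gen 2: crossing 2x1. Involves strand 2? yes. Count so far: 2
Gen 3: crossing 2x3. Involves strand 2? yes. Count so far: 3
Gen 4: crossing 3x2. Involves strand 2? yes. Count so far: 4
Gen 5: crossing 1x2. Involves strand 2? yes. Count so far: 5
Gen 6: crossing 1x3. Involves strand 2? no. Count so far: 5
Gen 7: crossing 2x3. Involves strand 2? yes. Count so far: 6
Gen 8: crossing 2x1. Involves strand 2? yes. Count so far: 7
Gen 9: crossing 3x1. Involves strand 2? no. Count so far: 7
Gen 10: crossing 3x2. Involves strand 2? yes. Count so far: 8
Gen 11: crossing 2x3. Involves strand 2? yes. Count so far: 9
Gen 12: crossing 1x3. Involves strand 2? no. Count so far: 9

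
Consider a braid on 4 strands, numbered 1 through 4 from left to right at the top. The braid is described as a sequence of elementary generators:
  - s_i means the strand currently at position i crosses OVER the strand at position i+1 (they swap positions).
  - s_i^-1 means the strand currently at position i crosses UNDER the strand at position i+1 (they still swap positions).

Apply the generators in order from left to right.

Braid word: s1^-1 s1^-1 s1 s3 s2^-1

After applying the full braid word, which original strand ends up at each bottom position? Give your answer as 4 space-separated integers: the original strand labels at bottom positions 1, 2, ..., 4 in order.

Answer: 2 4 1 3

Derivation:
Gen 1 (s1^-1): strand 1 crosses under strand 2. Perm now: [2 1 3 4]
Gen 2 (s1^-1): strand 2 crosses under strand 1. Perm now: [1 2 3 4]
Gen 3 (s1): strand 1 crosses over strand 2. Perm now: [2 1 3 4]
Gen 4 (s3): strand 3 crosses over strand 4. Perm now: [2 1 4 3]
Gen 5 (s2^-1): strand 1 crosses under strand 4. Perm now: [2 4 1 3]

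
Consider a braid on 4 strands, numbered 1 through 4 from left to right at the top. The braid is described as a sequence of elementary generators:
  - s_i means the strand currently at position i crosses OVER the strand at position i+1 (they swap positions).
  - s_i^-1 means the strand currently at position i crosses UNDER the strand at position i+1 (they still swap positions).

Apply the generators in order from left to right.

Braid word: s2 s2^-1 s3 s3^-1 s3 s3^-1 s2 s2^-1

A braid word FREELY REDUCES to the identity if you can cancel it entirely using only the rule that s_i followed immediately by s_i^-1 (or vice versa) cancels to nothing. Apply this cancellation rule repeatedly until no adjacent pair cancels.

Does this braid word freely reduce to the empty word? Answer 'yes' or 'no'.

Answer: yes

Derivation:
Gen 1 (s2): push. Stack: [s2]
Gen 2 (s2^-1): cancels prior s2. Stack: []
Gen 3 (s3): push. Stack: [s3]
Gen 4 (s3^-1): cancels prior s3. Stack: []
Gen 5 (s3): push. Stack: [s3]
Gen 6 (s3^-1): cancels prior s3. Stack: []
Gen 7 (s2): push. Stack: [s2]
Gen 8 (s2^-1): cancels prior s2. Stack: []
Reduced word: (empty)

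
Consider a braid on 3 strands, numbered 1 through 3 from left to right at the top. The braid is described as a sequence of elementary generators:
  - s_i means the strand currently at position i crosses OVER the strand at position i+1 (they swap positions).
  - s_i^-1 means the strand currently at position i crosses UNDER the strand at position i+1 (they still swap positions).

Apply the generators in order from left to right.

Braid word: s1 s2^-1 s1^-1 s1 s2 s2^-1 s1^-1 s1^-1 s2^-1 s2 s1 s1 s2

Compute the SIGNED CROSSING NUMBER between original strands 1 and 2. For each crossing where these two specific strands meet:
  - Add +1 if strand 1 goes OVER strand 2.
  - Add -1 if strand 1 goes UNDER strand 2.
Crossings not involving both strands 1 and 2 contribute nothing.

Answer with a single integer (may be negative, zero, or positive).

Gen 1: 1 over 2. Both 1&2? yes. Contrib: +1. Sum: 1
Gen 2: crossing 1x3. Both 1&2? no. Sum: 1
Gen 3: crossing 2x3. Both 1&2? no. Sum: 1
Gen 4: crossing 3x2. Both 1&2? no. Sum: 1
Gen 5: crossing 3x1. Both 1&2? no. Sum: 1
Gen 6: crossing 1x3. Both 1&2? no. Sum: 1
Gen 7: crossing 2x3. Both 1&2? no. Sum: 1
Gen 8: crossing 3x2. Both 1&2? no. Sum: 1
Gen 9: crossing 3x1. Both 1&2? no. Sum: 1
Gen 10: crossing 1x3. Both 1&2? no. Sum: 1
Gen 11: crossing 2x3. Both 1&2? no. Sum: 1
Gen 12: crossing 3x2. Both 1&2? no. Sum: 1
Gen 13: crossing 3x1. Both 1&2? no. Sum: 1

Answer: 1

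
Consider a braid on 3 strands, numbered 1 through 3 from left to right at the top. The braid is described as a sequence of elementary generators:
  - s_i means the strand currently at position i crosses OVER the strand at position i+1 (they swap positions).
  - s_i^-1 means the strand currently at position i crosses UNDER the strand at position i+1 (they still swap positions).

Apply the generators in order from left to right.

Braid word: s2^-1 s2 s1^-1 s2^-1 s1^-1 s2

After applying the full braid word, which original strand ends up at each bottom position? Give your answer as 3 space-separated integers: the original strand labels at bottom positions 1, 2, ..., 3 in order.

Answer: 3 1 2

Derivation:
Gen 1 (s2^-1): strand 2 crosses under strand 3. Perm now: [1 3 2]
Gen 2 (s2): strand 3 crosses over strand 2. Perm now: [1 2 3]
Gen 3 (s1^-1): strand 1 crosses under strand 2. Perm now: [2 1 3]
Gen 4 (s2^-1): strand 1 crosses under strand 3. Perm now: [2 3 1]
Gen 5 (s1^-1): strand 2 crosses under strand 3. Perm now: [3 2 1]
Gen 6 (s2): strand 2 crosses over strand 1. Perm now: [3 1 2]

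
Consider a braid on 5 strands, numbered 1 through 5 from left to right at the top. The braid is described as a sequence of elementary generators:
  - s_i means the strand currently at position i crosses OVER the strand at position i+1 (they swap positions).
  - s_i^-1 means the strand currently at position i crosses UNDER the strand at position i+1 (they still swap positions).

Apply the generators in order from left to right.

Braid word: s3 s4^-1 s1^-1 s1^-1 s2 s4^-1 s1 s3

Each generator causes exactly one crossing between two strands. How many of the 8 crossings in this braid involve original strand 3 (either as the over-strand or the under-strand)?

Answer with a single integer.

Answer: 4

Derivation:
Gen 1: crossing 3x4. Involves strand 3? yes. Count so far: 1
Gen 2: crossing 3x5. Involves strand 3? yes. Count so far: 2
Gen 3: crossing 1x2. Involves strand 3? no. Count so far: 2
Gen 4: crossing 2x1. Involves strand 3? no. Count so far: 2
Gen 5: crossing 2x4. Involves strand 3? no. Count so far: 2
Gen 6: crossing 5x3. Involves strand 3? yes. Count so far: 3
Gen 7: crossing 1x4. Involves strand 3? no. Count so far: 3
Gen 8: crossing 2x3. Involves strand 3? yes. Count so far: 4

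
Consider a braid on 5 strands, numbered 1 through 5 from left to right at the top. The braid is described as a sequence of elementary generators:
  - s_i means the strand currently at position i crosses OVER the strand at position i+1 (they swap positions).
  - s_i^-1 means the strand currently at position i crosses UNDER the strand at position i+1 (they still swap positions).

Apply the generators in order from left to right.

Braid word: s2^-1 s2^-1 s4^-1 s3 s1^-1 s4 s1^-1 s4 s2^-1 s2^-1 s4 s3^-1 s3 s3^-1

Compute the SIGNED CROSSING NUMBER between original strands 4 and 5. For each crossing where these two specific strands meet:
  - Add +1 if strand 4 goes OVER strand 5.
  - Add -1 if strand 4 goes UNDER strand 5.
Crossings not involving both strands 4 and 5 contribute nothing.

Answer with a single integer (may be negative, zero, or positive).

Answer: 2

Derivation:
Gen 1: crossing 2x3. Both 4&5? no. Sum: 0
Gen 2: crossing 3x2. Both 4&5? no. Sum: 0
Gen 3: 4 under 5. Both 4&5? yes. Contrib: -1. Sum: -1
Gen 4: crossing 3x5. Both 4&5? no. Sum: -1
Gen 5: crossing 1x2. Both 4&5? no. Sum: -1
Gen 6: crossing 3x4. Both 4&5? no. Sum: -1
Gen 7: crossing 2x1. Both 4&5? no. Sum: -1
Gen 8: crossing 4x3. Both 4&5? no. Sum: -1
Gen 9: crossing 2x5. Both 4&5? no. Sum: -1
Gen 10: crossing 5x2. Both 4&5? no. Sum: -1
Gen 11: crossing 3x4. Both 4&5? no. Sum: -1
Gen 12: 5 under 4. Both 4&5? yes. Contrib: +1. Sum: 0
Gen 13: 4 over 5. Both 4&5? yes. Contrib: +1. Sum: 1
Gen 14: 5 under 4. Both 4&5? yes. Contrib: +1. Sum: 2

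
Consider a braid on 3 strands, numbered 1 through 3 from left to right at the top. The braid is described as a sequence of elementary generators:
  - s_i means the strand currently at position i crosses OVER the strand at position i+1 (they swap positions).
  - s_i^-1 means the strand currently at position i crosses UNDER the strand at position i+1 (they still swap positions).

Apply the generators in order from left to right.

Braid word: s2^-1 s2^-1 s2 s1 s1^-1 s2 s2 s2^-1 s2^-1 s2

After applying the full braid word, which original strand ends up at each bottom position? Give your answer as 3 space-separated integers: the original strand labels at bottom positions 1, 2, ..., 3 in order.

Answer: 1 2 3

Derivation:
Gen 1 (s2^-1): strand 2 crosses under strand 3. Perm now: [1 3 2]
Gen 2 (s2^-1): strand 3 crosses under strand 2. Perm now: [1 2 3]
Gen 3 (s2): strand 2 crosses over strand 3. Perm now: [1 3 2]
Gen 4 (s1): strand 1 crosses over strand 3. Perm now: [3 1 2]
Gen 5 (s1^-1): strand 3 crosses under strand 1. Perm now: [1 3 2]
Gen 6 (s2): strand 3 crosses over strand 2. Perm now: [1 2 3]
Gen 7 (s2): strand 2 crosses over strand 3. Perm now: [1 3 2]
Gen 8 (s2^-1): strand 3 crosses under strand 2. Perm now: [1 2 3]
Gen 9 (s2^-1): strand 2 crosses under strand 3. Perm now: [1 3 2]
Gen 10 (s2): strand 3 crosses over strand 2. Perm now: [1 2 3]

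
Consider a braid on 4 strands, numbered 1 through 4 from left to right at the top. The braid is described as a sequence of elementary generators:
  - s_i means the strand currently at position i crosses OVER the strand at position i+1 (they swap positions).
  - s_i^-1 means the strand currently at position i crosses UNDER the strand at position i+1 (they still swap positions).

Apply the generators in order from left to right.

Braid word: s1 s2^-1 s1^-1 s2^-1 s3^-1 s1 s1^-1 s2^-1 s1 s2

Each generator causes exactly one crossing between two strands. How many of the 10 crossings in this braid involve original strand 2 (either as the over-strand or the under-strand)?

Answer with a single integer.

Gen 1: crossing 1x2. Involves strand 2? yes. Count so far: 1
Gen 2: crossing 1x3. Involves strand 2? no. Count so far: 1
Gen 3: crossing 2x3. Involves strand 2? yes. Count so far: 2
Gen 4: crossing 2x1. Involves strand 2? yes. Count so far: 3
Gen 5: crossing 2x4. Involves strand 2? yes. Count so far: 4
Gen 6: crossing 3x1. Involves strand 2? no. Count so far: 4
Gen 7: crossing 1x3. Involves strand 2? no. Count so far: 4
Gen 8: crossing 1x4. Involves strand 2? no. Count so far: 4
Gen 9: crossing 3x4. Involves strand 2? no. Count so far: 4
Gen 10: crossing 3x1. Involves strand 2? no. Count so far: 4

Answer: 4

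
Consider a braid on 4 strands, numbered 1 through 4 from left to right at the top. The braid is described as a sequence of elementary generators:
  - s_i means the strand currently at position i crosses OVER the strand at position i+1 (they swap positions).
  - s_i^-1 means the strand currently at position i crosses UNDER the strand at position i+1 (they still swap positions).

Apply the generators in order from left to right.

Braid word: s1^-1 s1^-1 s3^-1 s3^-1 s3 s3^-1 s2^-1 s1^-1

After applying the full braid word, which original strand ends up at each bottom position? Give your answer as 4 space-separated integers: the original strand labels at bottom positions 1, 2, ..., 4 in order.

Answer: 3 1 2 4

Derivation:
Gen 1 (s1^-1): strand 1 crosses under strand 2. Perm now: [2 1 3 4]
Gen 2 (s1^-1): strand 2 crosses under strand 1. Perm now: [1 2 3 4]
Gen 3 (s3^-1): strand 3 crosses under strand 4. Perm now: [1 2 4 3]
Gen 4 (s3^-1): strand 4 crosses under strand 3. Perm now: [1 2 3 4]
Gen 5 (s3): strand 3 crosses over strand 4. Perm now: [1 2 4 3]
Gen 6 (s3^-1): strand 4 crosses under strand 3. Perm now: [1 2 3 4]
Gen 7 (s2^-1): strand 2 crosses under strand 3. Perm now: [1 3 2 4]
Gen 8 (s1^-1): strand 1 crosses under strand 3. Perm now: [3 1 2 4]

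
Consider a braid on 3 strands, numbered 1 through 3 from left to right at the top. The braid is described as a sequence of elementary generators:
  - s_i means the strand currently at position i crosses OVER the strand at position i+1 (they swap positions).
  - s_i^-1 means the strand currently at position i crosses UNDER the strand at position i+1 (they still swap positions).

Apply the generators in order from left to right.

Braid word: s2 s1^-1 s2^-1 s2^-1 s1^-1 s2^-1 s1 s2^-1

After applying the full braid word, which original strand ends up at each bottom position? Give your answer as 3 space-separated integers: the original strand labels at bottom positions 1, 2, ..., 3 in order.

Answer: 2 3 1

Derivation:
Gen 1 (s2): strand 2 crosses over strand 3. Perm now: [1 3 2]
Gen 2 (s1^-1): strand 1 crosses under strand 3. Perm now: [3 1 2]
Gen 3 (s2^-1): strand 1 crosses under strand 2. Perm now: [3 2 1]
Gen 4 (s2^-1): strand 2 crosses under strand 1. Perm now: [3 1 2]
Gen 5 (s1^-1): strand 3 crosses under strand 1. Perm now: [1 3 2]
Gen 6 (s2^-1): strand 3 crosses under strand 2. Perm now: [1 2 3]
Gen 7 (s1): strand 1 crosses over strand 2. Perm now: [2 1 3]
Gen 8 (s2^-1): strand 1 crosses under strand 3. Perm now: [2 3 1]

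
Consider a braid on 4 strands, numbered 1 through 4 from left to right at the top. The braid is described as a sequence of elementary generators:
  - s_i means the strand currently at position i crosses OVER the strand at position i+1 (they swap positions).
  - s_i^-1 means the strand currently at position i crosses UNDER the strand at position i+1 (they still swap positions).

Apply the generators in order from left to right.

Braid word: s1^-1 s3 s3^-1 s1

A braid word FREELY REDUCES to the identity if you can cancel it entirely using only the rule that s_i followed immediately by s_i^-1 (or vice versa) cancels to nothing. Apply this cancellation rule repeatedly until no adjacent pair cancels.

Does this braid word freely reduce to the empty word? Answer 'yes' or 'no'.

Answer: yes

Derivation:
Gen 1 (s1^-1): push. Stack: [s1^-1]
Gen 2 (s3): push. Stack: [s1^-1 s3]
Gen 3 (s3^-1): cancels prior s3. Stack: [s1^-1]
Gen 4 (s1): cancels prior s1^-1. Stack: []
Reduced word: (empty)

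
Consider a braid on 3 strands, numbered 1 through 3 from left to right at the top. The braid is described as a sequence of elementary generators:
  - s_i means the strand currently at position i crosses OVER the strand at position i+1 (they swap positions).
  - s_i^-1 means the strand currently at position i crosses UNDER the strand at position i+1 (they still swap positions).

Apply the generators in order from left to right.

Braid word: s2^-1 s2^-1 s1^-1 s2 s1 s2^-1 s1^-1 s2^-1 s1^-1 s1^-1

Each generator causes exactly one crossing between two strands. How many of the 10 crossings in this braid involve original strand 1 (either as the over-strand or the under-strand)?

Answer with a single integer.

Answer: 6

Derivation:
Gen 1: crossing 2x3. Involves strand 1? no. Count so far: 0
Gen 2: crossing 3x2. Involves strand 1? no. Count so far: 0
Gen 3: crossing 1x2. Involves strand 1? yes. Count so far: 1
Gen 4: crossing 1x3. Involves strand 1? yes. Count so far: 2
Gen 5: crossing 2x3. Involves strand 1? no. Count so far: 2
Gen 6: crossing 2x1. Involves strand 1? yes. Count so far: 3
Gen 7: crossing 3x1. Involves strand 1? yes. Count so far: 4
Gen 8: crossing 3x2. Involves strand 1? no. Count so far: 4
Gen 9: crossing 1x2. Involves strand 1? yes. Count so far: 5
Gen 10: crossing 2x1. Involves strand 1? yes. Count so far: 6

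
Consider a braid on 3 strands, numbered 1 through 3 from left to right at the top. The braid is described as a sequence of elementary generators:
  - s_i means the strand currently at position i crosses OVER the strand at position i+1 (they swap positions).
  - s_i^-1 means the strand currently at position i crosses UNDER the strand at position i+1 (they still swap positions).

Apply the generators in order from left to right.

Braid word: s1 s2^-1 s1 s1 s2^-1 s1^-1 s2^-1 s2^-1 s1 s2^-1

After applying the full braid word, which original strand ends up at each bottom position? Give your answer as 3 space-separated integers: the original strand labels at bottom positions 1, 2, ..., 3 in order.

Answer: 2 3 1

Derivation:
Gen 1 (s1): strand 1 crosses over strand 2. Perm now: [2 1 3]
Gen 2 (s2^-1): strand 1 crosses under strand 3. Perm now: [2 3 1]
Gen 3 (s1): strand 2 crosses over strand 3. Perm now: [3 2 1]
Gen 4 (s1): strand 3 crosses over strand 2. Perm now: [2 3 1]
Gen 5 (s2^-1): strand 3 crosses under strand 1. Perm now: [2 1 3]
Gen 6 (s1^-1): strand 2 crosses under strand 1. Perm now: [1 2 3]
Gen 7 (s2^-1): strand 2 crosses under strand 3. Perm now: [1 3 2]
Gen 8 (s2^-1): strand 3 crosses under strand 2. Perm now: [1 2 3]
Gen 9 (s1): strand 1 crosses over strand 2. Perm now: [2 1 3]
Gen 10 (s2^-1): strand 1 crosses under strand 3. Perm now: [2 3 1]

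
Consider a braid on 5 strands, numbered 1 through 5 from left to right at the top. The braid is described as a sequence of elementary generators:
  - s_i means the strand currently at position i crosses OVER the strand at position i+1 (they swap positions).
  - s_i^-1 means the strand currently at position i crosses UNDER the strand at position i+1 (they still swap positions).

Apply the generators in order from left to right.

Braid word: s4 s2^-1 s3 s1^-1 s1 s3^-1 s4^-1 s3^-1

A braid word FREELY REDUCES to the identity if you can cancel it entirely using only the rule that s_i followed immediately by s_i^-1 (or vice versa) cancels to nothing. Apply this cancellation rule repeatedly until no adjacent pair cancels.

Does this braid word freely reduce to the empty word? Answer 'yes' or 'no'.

Answer: no

Derivation:
Gen 1 (s4): push. Stack: [s4]
Gen 2 (s2^-1): push. Stack: [s4 s2^-1]
Gen 3 (s3): push. Stack: [s4 s2^-1 s3]
Gen 4 (s1^-1): push. Stack: [s4 s2^-1 s3 s1^-1]
Gen 5 (s1): cancels prior s1^-1. Stack: [s4 s2^-1 s3]
Gen 6 (s3^-1): cancels prior s3. Stack: [s4 s2^-1]
Gen 7 (s4^-1): push. Stack: [s4 s2^-1 s4^-1]
Gen 8 (s3^-1): push. Stack: [s4 s2^-1 s4^-1 s3^-1]
Reduced word: s4 s2^-1 s4^-1 s3^-1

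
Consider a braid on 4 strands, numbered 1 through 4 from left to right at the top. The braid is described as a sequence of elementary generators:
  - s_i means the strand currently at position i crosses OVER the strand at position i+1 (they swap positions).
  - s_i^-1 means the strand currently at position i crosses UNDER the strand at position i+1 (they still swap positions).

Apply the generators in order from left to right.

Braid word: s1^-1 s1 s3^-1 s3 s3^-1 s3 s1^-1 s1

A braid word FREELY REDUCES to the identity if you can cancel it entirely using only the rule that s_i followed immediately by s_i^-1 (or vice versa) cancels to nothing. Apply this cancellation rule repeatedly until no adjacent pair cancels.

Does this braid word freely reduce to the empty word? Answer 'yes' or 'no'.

Gen 1 (s1^-1): push. Stack: [s1^-1]
Gen 2 (s1): cancels prior s1^-1. Stack: []
Gen 3 (s3^-1): push. Stack: [s3^-1]
Gen 4 (s3): cancels prior s3^-1. Stack: []
Gen 5 (s3^-1): push. Stack: [s3^-1]
Gen 6 (s3): cancels prior s3^-1. Stack: []
Gen 7 (s1^-1): push. Stack: [s1^-1]
Gen 8 (s1): cancels prior s1^-1. Stack: []
Reduced word: (empty)

Answer: yes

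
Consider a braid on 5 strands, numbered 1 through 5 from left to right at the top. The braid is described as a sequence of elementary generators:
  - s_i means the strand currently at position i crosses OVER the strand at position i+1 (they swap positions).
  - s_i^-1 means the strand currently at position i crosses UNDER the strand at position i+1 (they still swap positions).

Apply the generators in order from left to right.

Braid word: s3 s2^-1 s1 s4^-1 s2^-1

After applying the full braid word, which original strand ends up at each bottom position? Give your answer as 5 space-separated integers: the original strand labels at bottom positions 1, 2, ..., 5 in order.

Answer: 4 2 1 5 3

Derivation:
Gen 1 (s3): strand 3 crosses over strand 4. Perm now: [1 2 4 3 5]
Gen 2 (s2^-1): strand 2 crosses under strand 4. Perm now: [1 4 2 3 5]
Gen 3 (s1): strand 1 crosses over strand 4. Perm now: [4 1 2 3 5]
Gen 4 (s4^-1): strand 3 crosses under strand 5. Perm now: [4 1 2 5 3]
Gen 5 (s2^-1): strand 1 crosses under strand 2. Perm now: [4 2 1 5 3]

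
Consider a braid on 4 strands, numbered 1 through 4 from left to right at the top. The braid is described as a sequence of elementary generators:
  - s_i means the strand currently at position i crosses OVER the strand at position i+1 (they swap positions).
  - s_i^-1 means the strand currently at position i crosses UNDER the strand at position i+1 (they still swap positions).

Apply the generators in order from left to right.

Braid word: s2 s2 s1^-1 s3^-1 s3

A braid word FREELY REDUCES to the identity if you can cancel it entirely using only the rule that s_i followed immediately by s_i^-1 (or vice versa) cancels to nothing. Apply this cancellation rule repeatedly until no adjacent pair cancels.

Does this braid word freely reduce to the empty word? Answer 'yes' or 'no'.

Answer: no

Derivation:
Gen 1 (s2): push. Stack: [s2]
Gen 2 (s2): push. Stack: [s2 s2]
Gen 3 (s1^-1): push. Stack: [s2 s2 s1^-1]
Gen 4 (s3^-1): push. Stack: [s2 s2 s1^-1 s3^-1]
Gen 5 (s3): cancels prior s3^-1. Stack: [s2 s2 s1^-1]
Reduced word: s2 s2 s1^-1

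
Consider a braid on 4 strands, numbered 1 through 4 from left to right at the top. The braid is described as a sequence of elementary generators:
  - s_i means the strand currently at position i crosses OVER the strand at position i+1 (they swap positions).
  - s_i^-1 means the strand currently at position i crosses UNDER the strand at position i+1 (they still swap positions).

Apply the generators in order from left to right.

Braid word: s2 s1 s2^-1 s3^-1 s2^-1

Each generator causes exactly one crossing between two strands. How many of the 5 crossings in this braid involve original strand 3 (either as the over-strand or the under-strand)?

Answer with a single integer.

Answer: 2

Derivation:
Gen 1: crossing 2x3. Involves strand 3? yes. Count so far: 1
Gen 2: crossing 1x3. Involves strand 3? yes. Count so far: 2
Gen 3: crossing 1x2. Involves strand 3? no. Count so far: 2
Gen 4: crossing 1x4. Involves strand 3? no. Count so far: 2
Gen 5: crossing 2x4. Involves strand 3? no. Count so far: 2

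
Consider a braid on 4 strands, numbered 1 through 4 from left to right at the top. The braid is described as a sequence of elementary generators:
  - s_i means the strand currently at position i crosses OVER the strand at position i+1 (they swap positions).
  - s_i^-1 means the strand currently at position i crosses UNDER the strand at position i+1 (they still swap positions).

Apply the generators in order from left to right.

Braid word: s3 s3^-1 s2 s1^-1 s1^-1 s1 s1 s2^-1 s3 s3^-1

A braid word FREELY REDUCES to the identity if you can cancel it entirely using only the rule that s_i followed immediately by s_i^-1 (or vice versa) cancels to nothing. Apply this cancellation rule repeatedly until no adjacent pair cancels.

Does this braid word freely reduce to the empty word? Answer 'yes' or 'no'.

Gen 1 (s3): push. Stack: [s3]
Gen 2 (s3^-1): cancels prior s3. Stack: []
Gen 3 (s2): push. Stack: [s2]
Gen 4 (s1^-1): push. Stack: [s2 s1^-1]
Gen 5 (s1^-1): push. Stack: [s2 s1^-1 s1^-1]
Gen 6 (s1): cancels prior s1^-1. Stack: [s2 s1^-1]
Gen 7 (s1): cancels prior s1^-1. Stack: [s2]
Gen 8 (s2^-1): cancels prior s2. Stack: []
Gen 9 (s3): push. Stack: [s3]
Gen 10 (s3^-1): cancels prior s3. Stack: []
Reduced word: (empty)

Answer: yes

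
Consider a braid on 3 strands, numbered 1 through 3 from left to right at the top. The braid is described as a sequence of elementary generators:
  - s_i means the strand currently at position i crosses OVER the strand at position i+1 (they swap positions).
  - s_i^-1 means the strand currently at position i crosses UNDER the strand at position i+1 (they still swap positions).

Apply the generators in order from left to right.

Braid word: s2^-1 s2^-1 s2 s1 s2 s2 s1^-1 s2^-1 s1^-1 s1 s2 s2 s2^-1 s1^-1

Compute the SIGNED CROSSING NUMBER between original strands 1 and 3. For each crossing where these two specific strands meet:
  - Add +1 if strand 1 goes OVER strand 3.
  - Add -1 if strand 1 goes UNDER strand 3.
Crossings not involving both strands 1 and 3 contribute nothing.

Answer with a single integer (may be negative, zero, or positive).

Answer: 1

Derivation:
Gen 1: crossing 2x3. Both 1&3? no. Sum: 0
Gen 2: crossing 3x2. Both 1&3? no. Sum: 0
Gen 3: crossing 2x3. Both 1&3? no. Sum: 0
Gen 4: 1 over 3. Both 1&3? yes. Contrib: +1. Sum: 1
Gen 5: crossing 1x2. Both 1&3? no. Sum: 1
Gen 6: crossing 2x1. Both 1&3? no. Sum: 1
Gen 7: 3 under 1. Both 1&3? yes. Contrib: +1. Sum: 2
Gen 8: crossing 3x2. Both 1&3? no. Sum: 2
Gen 9: crossing 1x2. Both 1&3? no. Sum: 2
Gen 10: crossing 2x1. Both 1&3? no. Sum: 2
Gen 11: crossing 2x3. Both 1&3? no. Sum: 2
Gen 12: crossing 3x2. Both 1&3? no. Sum: 2
Gen 13: crossing 2x3. Both 1&3? no. Sum: 2
Gen 14: 1 under 3. Both 1&3? yes. Contrib: -1. Sum: 1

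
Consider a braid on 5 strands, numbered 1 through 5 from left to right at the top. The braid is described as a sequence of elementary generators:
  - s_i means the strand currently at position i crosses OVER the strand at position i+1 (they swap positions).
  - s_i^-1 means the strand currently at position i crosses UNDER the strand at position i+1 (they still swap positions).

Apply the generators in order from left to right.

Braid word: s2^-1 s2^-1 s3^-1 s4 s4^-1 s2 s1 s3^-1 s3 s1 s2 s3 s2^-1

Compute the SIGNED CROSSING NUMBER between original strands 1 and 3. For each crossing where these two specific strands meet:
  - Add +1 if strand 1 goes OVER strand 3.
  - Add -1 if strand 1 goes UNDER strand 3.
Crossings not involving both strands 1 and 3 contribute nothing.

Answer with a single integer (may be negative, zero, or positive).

Gen 1: crossing 2x3. Both 1&3? no. Sum: 0
Gen 2: crossing 3x2. Both 1&3? no. Sum: 0
Gen 3: crossing 3x4. Both 1&3? no. Sum: 0
Gen 4: crossing 3x5. Both 1&3? no. Sum: 0
Gen 5: crossing 5x3. Both 1&3? no. Sum: 0
Gen 6: crossing 2x4. Both 1&3? no. Sum: 0
Gen 7: crossing 1x4. Both 1&3? no. Sum: 0
Gen 8: crossing 2x3. Both 1&3? no. Sum: 0
Gen 9: crossing 3x2. Both 1&3? no. Sum: 0
Gen 10: crossing 4x1. Both 1&3? no. Sum: 0
Gen 11: crossing 4x2. Both 1&3? no. Sum: 0
Gen 12: crossing 4x3. Both 1&3? no. Sum: 0
Gen 13: crossing 2x3. Both 1&3? no. Sum: 0

Answer: 0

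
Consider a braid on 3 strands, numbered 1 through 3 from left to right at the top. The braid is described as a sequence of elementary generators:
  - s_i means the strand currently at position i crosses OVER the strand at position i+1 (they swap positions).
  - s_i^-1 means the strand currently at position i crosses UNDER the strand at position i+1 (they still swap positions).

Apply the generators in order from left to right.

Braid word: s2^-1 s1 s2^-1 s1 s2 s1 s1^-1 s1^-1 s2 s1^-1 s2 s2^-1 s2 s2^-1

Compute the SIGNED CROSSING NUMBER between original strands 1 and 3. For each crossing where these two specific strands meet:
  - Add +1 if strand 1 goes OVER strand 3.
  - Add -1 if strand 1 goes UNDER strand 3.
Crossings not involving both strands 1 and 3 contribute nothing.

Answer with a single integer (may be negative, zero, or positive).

Gen 1: crossing 2x3. Both 1&3? no. Sum: 0
Gen 2: 1 over 3. Both 1&3? yes. Contrib: +1. Sum: 1
Gen 3: crossing 1x2. Both 1&3? no. Sum: 1
Gen 4: crossing 3x2. Both 1&3? no. Sum: 1
Gen 5: 3 over 1. Both 1&3? yes. Contrib: -1. Sum: 0
Gen 6: crossing 2x1. Both 1&3? no. Sum: 0
Gen 7: crossing 1x2. Both 1&3? no. Sum: 0
Gen 8: crossing 2x1. Both 1&3? no. Sum: 0
Gen 9: crossing 2x3. Both 1&3? no. Sum: 0
Gen 10: 1 under 3. Both 1&3? yes. Contrib: -1. Sum: -1
Gen 11: crossing 1x2. Both 1&3? no. Sum: -1
Gen 12: crossing 2x1. Both 1&3? no. Sum: -1
Gen 13: crossing 1x2. Both 1&3? no. Sum: -1
Gen 14: crossing 2x1. Both 1&3? no. Sum: -1

Answer: -1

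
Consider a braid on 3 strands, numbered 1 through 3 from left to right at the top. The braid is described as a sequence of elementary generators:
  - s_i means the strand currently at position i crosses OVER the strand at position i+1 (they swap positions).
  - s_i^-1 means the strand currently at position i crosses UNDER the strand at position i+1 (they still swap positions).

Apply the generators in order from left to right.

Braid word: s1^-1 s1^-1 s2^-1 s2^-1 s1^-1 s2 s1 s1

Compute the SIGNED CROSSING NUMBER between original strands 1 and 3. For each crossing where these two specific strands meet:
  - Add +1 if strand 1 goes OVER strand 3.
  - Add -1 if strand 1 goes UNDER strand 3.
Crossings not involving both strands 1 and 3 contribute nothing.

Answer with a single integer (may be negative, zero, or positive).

Gen 1: crossing 1x2. Both 1&3? no. Sum: 0
Gen 2: crossing 2x1. Both 1&3? no. Sum: 0
Gen 3: crossing 2x3. Both 1&3? no. Sum: 0
Gen 4: crossing 3x2. Both 1&3? no. Sum: 0
Gen 5: crossing 1x2. Both 1&3? no. Sum: 0
Gen 6: 1 over 3. Both 1&3? yes. Contrib: +1. Sum: 1
Gen 7: crossing 2x3. Both 1&3? no. Sum: 1
Gen 8: crossing 3x2. Both 1&3? no. Sum: 1

Answer: 1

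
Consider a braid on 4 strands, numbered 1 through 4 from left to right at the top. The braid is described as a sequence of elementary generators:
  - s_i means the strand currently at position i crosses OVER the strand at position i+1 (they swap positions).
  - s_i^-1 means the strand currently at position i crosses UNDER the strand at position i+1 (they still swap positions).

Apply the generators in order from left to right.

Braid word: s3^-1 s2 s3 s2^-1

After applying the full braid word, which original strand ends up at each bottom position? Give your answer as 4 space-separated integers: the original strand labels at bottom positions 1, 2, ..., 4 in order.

Answer: 1 3 4 2

Derivation:
Gen 1 (s3^-1): strand 3 crosses under strand 4. Perm now: [1 2 4 3]
Gen 2 (s2): strand 2 crosses over strand 4. Perm now: [1 4 2 3]
Gen 3 (s3): strand 2 crosses over strand 3. Perm now: [1 4 3 2]
Gen 4 (s2^-1): strand 4 crosses under strand 3. Perm now: [1 3 4 2]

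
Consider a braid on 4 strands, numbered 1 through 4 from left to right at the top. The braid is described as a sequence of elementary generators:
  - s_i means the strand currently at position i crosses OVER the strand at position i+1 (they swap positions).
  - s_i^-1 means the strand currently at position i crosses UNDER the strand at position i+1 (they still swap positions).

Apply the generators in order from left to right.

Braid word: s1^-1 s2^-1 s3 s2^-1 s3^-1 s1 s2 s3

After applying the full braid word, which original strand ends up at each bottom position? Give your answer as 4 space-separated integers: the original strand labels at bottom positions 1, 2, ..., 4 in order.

Gen 1 (s1^-1): strand 1 crosses under strand 2. Perm now: [2 1 3 4]
Gen 2 (s2^-1): strand 1 crosses under strand 3. Perm now: [2 3 1 4]
Gen 3 (s3): strand 1 crosses over strand 4. Perm now: [2 3 4 1]
Gen 4 (s2^-1): strand 3 crosses under strand 4. Perm now: [2 4 3 1]
Gen 5 (s3^-1): strand 3 crosses under strand 1. Perm now: [2 4 1 3]
Gen 6 (s1): strand 2 crosses over strand 4. Perm now: [4 2 1 3]
Gen 7 (s2): strand 2 crosses over strand 1. Perm now: [4 1 2 3]
Gen 8 (s3): strand 2 crosses over strand 3. Perm now: [4 1 3 2]

Answer: 4 1 3 2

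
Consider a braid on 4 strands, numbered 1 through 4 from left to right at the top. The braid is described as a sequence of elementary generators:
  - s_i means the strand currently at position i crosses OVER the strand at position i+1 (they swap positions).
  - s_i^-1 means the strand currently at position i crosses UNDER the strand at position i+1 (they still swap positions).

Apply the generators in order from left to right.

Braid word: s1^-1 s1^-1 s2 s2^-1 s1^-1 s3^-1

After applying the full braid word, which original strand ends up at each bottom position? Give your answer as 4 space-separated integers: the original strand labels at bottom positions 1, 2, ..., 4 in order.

Gen 1 (s1^-1): strand 1 crosses under strand 2. Perm now: [2 1 3 4]
Gen 2 (s1^-1): strand 2 crosses under strand 1. Perm now: [1 2 3 4]
Gen 3 (s2): strand 2 crosses over strand 3. Perm now: [1 3 2 4]
Gen 4 (s2^-1): strand 3 crosses under strand 2. Perm now: [1 2 3 4]
Gen 5 (s1^-1): strand 1 crosses under strand 2. Perm now: [2 1 3 4]
Gen 6 (s3^-1): strand 3 crosses under strand 4. Perm now: [2 1 4 3]

Answer: 2 1 4 3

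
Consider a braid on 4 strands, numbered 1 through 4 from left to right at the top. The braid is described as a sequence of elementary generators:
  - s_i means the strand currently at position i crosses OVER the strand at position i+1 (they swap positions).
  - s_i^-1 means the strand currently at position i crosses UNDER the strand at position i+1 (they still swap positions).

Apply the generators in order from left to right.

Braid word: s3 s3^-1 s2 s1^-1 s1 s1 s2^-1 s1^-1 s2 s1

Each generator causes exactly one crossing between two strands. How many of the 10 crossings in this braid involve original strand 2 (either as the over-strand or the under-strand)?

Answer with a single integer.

Gen 1: crossing 3x4. Involves strand 2? no. Count so far: 0
Gen 2: crossing 4x3. Involves strand 2? no. Count so far: 0
Gen 3: crossing 2x3. Involves strand 2? yes. Count so far: 1
Gen 4: crossing 1x3. Involves strand 2? no. Count so far: 1
Gen 5: crossing 3x1. Involves strand 2? no. Count so far: 1
Gen 6: crossing 1x3. Involves strand 2? no. Count so far: 1
Gen 7: crossing 1x2. Involves strand 2? yes. Count so far: 2
Gen 8: crossing 3x2. Involves strand 2? yes. Count so far: 3
Gen 9: crossing 3x1. Involves strand 2? no. Count so far: 3
Gen 10: crossing 2x1. Involves strand 2? yes. Count so far: 4

Answer: 4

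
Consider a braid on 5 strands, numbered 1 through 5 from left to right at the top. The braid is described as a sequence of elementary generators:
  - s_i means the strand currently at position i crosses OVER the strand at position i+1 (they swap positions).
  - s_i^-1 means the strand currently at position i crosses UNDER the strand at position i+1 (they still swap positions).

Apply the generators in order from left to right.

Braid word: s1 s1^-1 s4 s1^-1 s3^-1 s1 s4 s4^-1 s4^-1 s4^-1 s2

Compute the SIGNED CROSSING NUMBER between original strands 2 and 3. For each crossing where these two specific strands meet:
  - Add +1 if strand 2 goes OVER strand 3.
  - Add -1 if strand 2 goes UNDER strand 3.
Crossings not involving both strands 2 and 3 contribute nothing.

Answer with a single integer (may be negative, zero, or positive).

Gen 1: crossing 1x2. Both 2&3? no. Sum: 0
Gen 2: crossing 2x1. Both 2&3? no. Sum: 0
Gen 3: crossing 4x5. Both 2&3? no. Sum: 0
Gen 4: crossing 1x2. Both 2&3? no. Sum: 0
Gen 5: crossing 3x5. Both 2&3? no. Sum: 0
Gen 6: crossing 2x1. Both 2&3? no. Sum: 0
Gen 7: crossing 3x4. Both 2&3? no. Sum: 0
Gen 8: crossing 4x3. Both 2&3? no. Sum: 0
Gen 9: crossing 3x4. Both 2&3? no. Sum: 0
Gen 10: crossing 4x3. Both 2&3? no. Sum: 0
Gen 11: crossing 2x5. Both 2&3? no. Sum: 0

Answer: 0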